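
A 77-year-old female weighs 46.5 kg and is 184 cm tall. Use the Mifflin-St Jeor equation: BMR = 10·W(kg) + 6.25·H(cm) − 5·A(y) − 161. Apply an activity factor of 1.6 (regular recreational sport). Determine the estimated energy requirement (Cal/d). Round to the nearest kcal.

1710 Cal/d

Mifflin-St Jeor (female): BMR = 10(46.5) + 6.25(184) − 5(77) − 161 = 465 + 1150 − 385 − 161 = 1069 kcal/day.
TEE = BMR × activity factor = 1069 × 1.6 = 1710.4 kcal/day.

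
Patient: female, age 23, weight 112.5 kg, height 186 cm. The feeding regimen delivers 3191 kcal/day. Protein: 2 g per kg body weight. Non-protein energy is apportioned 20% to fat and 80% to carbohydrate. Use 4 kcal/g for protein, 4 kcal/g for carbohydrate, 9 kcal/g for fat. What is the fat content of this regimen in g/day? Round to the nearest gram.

51 g/day

Protein = 2 × 112.5 = 225 g → 225 × 4 = 900 kcal.
Non-protein calories = 3191 − 900 = 2291 kcal.
Fat: 20% × 2291 = 458.2 kcal; carbohydrate: 1832.8 kcal.
Fat: 458.2 kcal ÷ 9 kcal/g = 50.9111 g.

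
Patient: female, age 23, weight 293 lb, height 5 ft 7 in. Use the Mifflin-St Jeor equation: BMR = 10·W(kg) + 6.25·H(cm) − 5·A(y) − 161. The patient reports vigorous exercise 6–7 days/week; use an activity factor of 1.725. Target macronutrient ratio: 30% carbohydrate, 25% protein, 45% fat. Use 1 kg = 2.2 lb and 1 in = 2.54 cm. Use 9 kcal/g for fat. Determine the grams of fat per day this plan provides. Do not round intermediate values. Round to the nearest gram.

Convert to metric: weight = 293 ÷ 2.2 = 133.1818 kg; height = (5×12 + 7) × 2.54 = 67 × 2.54 = 170.18 cm.
Mifflin-St Jeor (female): BMR = 10(133.1818) + 6.25(170.18) − 5(23) − 161 = 1331.8182 + 1063.625 − 115 − 161 = 2119.4432 kcal/day.
TEE = 2119.4432 × 1.725 = 3656.0395 kcal/day.
Fat energy = 45% × 3656.0395 = 1645.2178 kcal.
Fat = 1645.2178 ÷ 9 kcal/g = 182.802 g.

183 g/day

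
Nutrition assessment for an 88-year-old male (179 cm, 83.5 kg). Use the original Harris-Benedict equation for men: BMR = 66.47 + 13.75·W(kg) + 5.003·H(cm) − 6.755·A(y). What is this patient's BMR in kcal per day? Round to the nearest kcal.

Harris-Benedict: BMR = 66.47 + 13.75(83.5) + 5.003(179) − 6.755(88) = 1515.692 kcal/day.

1516 kcal per day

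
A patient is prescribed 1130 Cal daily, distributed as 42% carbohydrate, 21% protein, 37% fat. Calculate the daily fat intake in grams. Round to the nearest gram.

46 g/day

Fat energy = 37% × 1130 = 418.1 kcal.
At 9 kcal/g: 418.1 ÷ 9 = 46.4556 g.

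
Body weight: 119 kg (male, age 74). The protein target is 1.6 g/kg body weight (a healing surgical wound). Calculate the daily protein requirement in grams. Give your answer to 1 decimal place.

Protein = 1.6 g/kg × 119 kg = 190.4 g/day.

190.4 g/day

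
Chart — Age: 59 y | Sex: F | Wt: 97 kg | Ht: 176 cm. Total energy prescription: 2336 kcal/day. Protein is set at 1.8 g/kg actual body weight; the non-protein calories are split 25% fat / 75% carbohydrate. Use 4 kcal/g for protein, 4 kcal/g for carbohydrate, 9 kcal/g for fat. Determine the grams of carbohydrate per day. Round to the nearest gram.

307 g/day

Protein = 1.8 × 97 = 174.6 g → 174.6 × 4 = 698.4 kcal.
Non-protein calories = 2336 − 698.4 = 1637.6 kcal.
Fat: 25% × 1637.6 = 409.4 kcal; carbohydrate: 1228.2 kcal.
Carbohydrate: 1228.2 kcal ÷ 4 kcal/g = 307.05 g.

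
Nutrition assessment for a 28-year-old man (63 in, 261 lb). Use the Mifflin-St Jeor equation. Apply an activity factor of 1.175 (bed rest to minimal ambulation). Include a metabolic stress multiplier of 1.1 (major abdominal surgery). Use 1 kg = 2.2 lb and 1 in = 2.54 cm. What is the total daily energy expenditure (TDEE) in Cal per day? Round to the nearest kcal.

Convert to metric: weight = 261 ÷ 2.2 = 118.6364 kg; height = 63 × 2.54 = 160.02 cm.
Mifflin-St Jeor (male): BMR = 10(118.6364) + 6.25(160.02) − 5(28) + 5 = 1186.3636 + 1000.125 − 140 + 5 = 2051.4886 kcal/day.
TEE = BMR × activity factor = 2051.4886 × 1.175 = 2410.4991 kcal/day.
Apply stress factor: 2410.4991 × 1.1 = 2651.5491 kcal/day.

2652 Cal per day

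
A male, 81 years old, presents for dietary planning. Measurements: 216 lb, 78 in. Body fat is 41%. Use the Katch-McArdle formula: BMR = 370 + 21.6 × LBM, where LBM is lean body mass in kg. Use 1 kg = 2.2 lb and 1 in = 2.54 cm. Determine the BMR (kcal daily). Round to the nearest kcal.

Convert to metric: weight = 216 ÷ 2.2 = 98.1818 kg; height = 78 × 2.54 = 198.12 cm.
LBM = 98.1818 × (1 − 0.41) = 57.9273 kg. Katch-McArdle: BMR = 370 + 21.6 × 57.9273 = 1621.2291 kcal/day.

1621 kcal daily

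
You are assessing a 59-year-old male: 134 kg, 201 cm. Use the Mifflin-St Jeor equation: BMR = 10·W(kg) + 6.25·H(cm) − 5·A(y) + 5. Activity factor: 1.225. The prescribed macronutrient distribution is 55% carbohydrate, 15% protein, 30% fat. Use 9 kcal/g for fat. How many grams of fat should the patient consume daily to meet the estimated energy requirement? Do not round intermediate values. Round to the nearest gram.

Mifflin-St Jeor (male): BMR = 10(134) + 6.25(201) − 5(59) + 5 = 1340 + 1256.25 − 295 + 5 = 2306.25 kcal/day.
TEE = 2306.25 × 1.225 = 2825.1563 kcal/day.
Fat energy = 30% × 2825.1563 = 847.5469 kcal.
Fat = 847.5469 ÷ 9 kcal/g = 94.1719 g.

94 g/day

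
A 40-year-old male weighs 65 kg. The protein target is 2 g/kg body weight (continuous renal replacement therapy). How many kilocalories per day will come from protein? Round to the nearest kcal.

Protein = 2 g/kg × 65 kg = 130 g/day.
Protein energy = 130 g × 4 kcal/g = 520 kcal/day.

520 kcal/day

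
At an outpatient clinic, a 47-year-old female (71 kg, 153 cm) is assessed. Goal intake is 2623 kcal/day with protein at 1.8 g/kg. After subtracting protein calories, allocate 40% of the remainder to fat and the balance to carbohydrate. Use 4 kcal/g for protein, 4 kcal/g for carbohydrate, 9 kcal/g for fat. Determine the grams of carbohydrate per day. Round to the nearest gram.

Protein = 1.8 × 71 = 127.8 g → 127.8 × 4 = 511.2 kcal.
Non-protein calories = 2623 − 511.2 = 2111.8 kcal.
Fat: 40% × 2111.8 = 844.72 kcal; carbohydrate: 1267.08 kcal.
Carbohydrate: 1267.08 kcal ÷ 4 kcal/g = 316.77 g.

317 g/day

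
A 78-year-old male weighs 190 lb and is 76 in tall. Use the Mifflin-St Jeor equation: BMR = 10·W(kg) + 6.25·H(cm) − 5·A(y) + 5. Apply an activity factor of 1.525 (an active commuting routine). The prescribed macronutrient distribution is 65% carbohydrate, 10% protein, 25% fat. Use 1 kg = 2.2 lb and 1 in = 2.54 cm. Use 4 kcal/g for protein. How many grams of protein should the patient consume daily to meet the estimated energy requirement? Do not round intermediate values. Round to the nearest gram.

Convert to metric: weight = 190 ÷ 2.2 = 86.3636 kg; height = 76 × 2.54 = 193.04 cm.
Mifflin-St Jeor (male): BMR = 10(86.3636) + 6.25(193.04) − 5(78) + 5 = 863.6364 + 1206.5 − 390 + 5 = 1685.1364 kcal/day.
TEE = 1685.1364 × 1.525 = 2569.833 kcal/day.
Protein energy = 10% × 2569.833 = 256.9833 kcal.
Protein = 256.9833 ÷ 4 kcal/g = 64.2458 g.

64 g/day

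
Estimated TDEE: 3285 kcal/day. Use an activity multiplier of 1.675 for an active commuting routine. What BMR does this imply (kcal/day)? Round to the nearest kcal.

1961 kcal/day

BMR = TEE ÷ activity factor = 3285 ÷ 1.675 = 1961.194 kcal/day.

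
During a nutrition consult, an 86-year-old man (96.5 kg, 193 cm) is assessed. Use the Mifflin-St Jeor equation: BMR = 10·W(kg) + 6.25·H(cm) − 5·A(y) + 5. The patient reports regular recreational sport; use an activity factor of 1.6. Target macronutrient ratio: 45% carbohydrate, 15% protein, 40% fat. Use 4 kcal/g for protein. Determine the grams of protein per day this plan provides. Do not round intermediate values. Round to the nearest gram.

105 g/day

Mifflin-St Jeor (male): BMR = 10(96.5) + 6.25(193) − 5(86) + 5 = 965 + 1206.25 − 430 + 5 = 1746.25 kcal/day.
TEE = 1746.25 × 1.6 = 2794 kcal/day.
Protein energy = 15% × 2794 = 419.1 kcal.
Protein = 419.1 ÷ 4 kcal/g = 104.775 g.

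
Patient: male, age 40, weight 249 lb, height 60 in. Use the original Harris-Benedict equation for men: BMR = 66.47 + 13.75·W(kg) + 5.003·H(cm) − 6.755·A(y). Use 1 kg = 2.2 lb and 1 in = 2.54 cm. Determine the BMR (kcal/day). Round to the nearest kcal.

2115 kcal/day

Convert to metric: weight = 249 ÷ 2.2 = 113.1818 kg; height = 60 × 2.54 = 152.4 cm.
Harris-Benedict: BMR = 66.47 + 13.75(113.1818) + 5.003(152.4) − 6.755(40) = 2114.9772 kcal/day.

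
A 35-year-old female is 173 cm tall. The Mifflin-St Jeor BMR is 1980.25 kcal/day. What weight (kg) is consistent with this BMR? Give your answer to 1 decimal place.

1980.25 = 10·W + 6.25(173) − 5(35) − 161
10·W = 1980.25 − 745.25 = 1235, so W = 123.5 kg.

123.5 kg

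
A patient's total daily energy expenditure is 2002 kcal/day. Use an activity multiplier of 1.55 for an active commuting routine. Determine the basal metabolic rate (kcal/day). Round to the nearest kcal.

BMR = TEE ÷ activity factor = 2002 ÷ 1.55 = 1291.6129 kcal/day.

1292 kcal/day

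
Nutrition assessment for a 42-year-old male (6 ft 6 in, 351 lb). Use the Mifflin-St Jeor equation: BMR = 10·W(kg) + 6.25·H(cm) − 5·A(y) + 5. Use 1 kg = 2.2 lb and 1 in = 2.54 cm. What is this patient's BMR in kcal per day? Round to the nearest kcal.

Convert to metric: weight = 351 ÷ 2.2 = 159.5455 kg; height = (6×12 + 6) × 2.54 = 78 × 2.54 = 198.12 cm.
Mifflin-St Jeor (male): BMR = 10(159.5455) + 6.25(198.12) − 5(42) + 5 = 1595.4545 + 1238.25 − 210 + 5 = 2628.7045 kcal/day.

2629 kcal per day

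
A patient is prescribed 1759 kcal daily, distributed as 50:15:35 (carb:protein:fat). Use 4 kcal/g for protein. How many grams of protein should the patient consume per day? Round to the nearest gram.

66 g/day

Protein energy = 15% × 1759 = 263.85 kcal.
At 4 kcal/g: 263.85 ÷ 4 = 65.9625 g.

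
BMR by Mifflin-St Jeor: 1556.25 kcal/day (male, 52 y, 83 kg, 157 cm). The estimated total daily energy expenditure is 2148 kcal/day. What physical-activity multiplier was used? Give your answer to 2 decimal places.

Activity factor = TEE ÷ BMR = 2148 ÷ 1556.25 = 1.38.

1.38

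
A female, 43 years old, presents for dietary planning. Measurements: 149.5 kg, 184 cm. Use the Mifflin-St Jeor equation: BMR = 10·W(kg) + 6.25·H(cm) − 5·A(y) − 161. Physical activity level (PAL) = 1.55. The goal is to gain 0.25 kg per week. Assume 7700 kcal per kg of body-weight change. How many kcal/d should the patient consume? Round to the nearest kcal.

Mifflin-St Jeor (female): BMR = 10(149.5) + 6.25(184) − 5(43) − 161 = 1495 + 1150 − 215 − 161 = 2269 kcal/day.
TEE = 2269 × 1.55 = 3516.95 kcal/day.
Required daily surplus = 0.25 × 7700 ÷ 7 = 275 kcal/day.
Target intake = 3516.95 + 275 = 3791.95 kcal/day.

3792 kcal/d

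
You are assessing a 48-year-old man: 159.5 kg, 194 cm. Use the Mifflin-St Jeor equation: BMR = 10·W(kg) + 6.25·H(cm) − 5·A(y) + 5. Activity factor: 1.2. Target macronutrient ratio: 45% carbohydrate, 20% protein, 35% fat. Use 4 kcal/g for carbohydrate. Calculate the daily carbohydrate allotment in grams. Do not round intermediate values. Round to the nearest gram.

Mifflin-St Jeor (male): BMR = 10(159.5) + 6.25(194) − 5(48) + 5 = 1595 + 1212.5 − 240 + 5 = 2572.5 kcal/day.
TEE = 2572.5 × 1.2 = 3087 kcal/day.
Carbohydrate energy = 45% × 3087 = 1389.15 kcal.
Carbohydrate = 1389.15 ÷ 4 kcal/g = 347.2875 g.

347 g/day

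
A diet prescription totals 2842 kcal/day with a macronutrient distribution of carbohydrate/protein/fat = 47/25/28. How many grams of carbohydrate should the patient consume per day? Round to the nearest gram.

334 g/day

Carbohydrate energy = 47% × 2842 = 1335.74 kcal.
At 4 kcal/g: 1335.74 ÷ 4 = 333.935 g.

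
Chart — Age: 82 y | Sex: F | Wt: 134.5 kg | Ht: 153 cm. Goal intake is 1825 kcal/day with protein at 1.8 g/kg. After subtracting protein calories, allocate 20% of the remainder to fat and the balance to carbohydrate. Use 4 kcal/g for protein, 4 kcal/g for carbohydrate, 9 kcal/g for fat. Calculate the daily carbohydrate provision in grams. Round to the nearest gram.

Protein = 1.8 × 134.5 = 242.1 g → 242.1 × 4 = 968.4 kcal.
Non-protein calories = 1825 − 968.4 = 856.6 kcal.
Fat: 20% × 856.6 = 171.32 kcal; carbohydrate: 685.28 kcal.
Carbohydrate: 685.28 kcal ÷ 4 kcal/g = 171.32 g.

171 g/day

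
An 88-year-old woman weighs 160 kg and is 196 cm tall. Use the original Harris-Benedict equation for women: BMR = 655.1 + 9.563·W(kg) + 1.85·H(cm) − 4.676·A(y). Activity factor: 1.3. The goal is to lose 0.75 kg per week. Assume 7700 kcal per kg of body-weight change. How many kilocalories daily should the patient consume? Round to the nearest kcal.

Harris-Benedict: BMR = 655.1 + 9.563(160) + 1.85(196) − 4.676(88) = 2136.292 kcal/day.
TEE = 2136.292 × 1.3 = 2777.1796 kcal/day.
Required daily deficit = 0.75 × 7700 ÷ 7 = 825 kcal/day.
Target intake = 2777.1796 − 825 = 1952.1796 kcal/day.

1952 kilocalories daily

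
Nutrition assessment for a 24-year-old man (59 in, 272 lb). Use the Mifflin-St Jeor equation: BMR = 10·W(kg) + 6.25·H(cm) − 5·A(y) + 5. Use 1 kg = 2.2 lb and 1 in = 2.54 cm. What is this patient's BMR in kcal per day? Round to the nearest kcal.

2058 kcal per day

Convert to metric: weight = 272 ÷ 2.2 = 123.6364 kg; height = 59 × 2.54 = 149.86 cm.
Mifflin-St Jeor (male): BMR = 10(123.6364) + 6.25(149.86) − 5(24) + 5 = 1236.3636 + 936.625 − 120 + 5 = 2057.9886 kcal/day.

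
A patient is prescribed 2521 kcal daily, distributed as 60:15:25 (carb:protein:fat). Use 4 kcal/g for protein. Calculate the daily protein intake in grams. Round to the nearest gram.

95 g/day

Protein energy = 15% × 2521 = 378.15 kcal.
At 4 kcal/g: 378.15 ÷ 4 = 94.5375 g.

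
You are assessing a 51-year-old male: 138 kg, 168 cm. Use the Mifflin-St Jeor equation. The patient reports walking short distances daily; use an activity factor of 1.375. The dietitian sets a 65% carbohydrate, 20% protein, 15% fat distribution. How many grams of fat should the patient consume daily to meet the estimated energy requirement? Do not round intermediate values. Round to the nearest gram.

Mifflin-St Jeor (male): BMR = 10(138) + 6.25(168) − 5(51) + 5 = 1380 + 1050 − 255 + 5 = 2180 kcal/day.
TEE = 2180 × 1.375 = 2997.5 kcal/day.
Fat energy = 15% × 2997.5 = 449.625 kcal.
Fat = 449.625 ÷ 9 kcal/g = 49.9583 g.

50 g/day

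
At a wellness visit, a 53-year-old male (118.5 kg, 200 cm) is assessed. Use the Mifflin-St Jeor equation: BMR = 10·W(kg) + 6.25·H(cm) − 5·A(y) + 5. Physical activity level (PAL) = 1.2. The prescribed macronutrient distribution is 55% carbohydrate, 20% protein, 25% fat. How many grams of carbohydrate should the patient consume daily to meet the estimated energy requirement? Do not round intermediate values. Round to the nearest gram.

Mifflin-St Jeor (male): BMR = 10(118.5) + 6.25(200) − 5(53) + 5 = 1185 + 1250 − 265 + 5 = 2175 kcal/day.
TEE = 2175 × 1.2 = 2610 kcal/day.
Carbohydrate energy = 55% × 2610 = 1435.5 kcal.
Carbohydrate = 1435.5 ÷ 4 kcal/g = 358.875 g.

359 g/day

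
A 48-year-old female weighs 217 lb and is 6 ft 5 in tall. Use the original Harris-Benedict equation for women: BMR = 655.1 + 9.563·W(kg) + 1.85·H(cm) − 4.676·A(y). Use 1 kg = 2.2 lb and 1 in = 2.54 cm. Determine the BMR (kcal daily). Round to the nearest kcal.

Convert to metric: weight = 217 ÷ 2.2 = 98.6364 kg; height = (6×12 + 5) × 2.54 = 77 × 2.54 = 195.58 cm.
Harris-Benedict: BMR = 655.1 + 9.563(98.6364) + 1.85(195.58) − 4.676(48) = 1735.7345 kcal/day.

1736 kcal daily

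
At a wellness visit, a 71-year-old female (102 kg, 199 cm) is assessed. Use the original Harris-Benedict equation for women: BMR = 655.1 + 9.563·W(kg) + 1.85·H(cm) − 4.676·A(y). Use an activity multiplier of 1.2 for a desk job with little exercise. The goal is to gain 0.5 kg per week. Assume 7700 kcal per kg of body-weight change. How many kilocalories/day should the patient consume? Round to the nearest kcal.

Harris-Benedict: BMR = 655.1 + 9.563(102) + 1.85(199) − 4.676(71) = 1666.68 kcal/day.
TEE = 1666.68 × 1.2 = 2000.016 kcal/day.
Required daily surplus = 0.5 × 7700 ÷ 7 = 550 kcal/day.
Target intake = 2000.016 + 550 = 2550.016 kcal/day.

2550 kilocalories/day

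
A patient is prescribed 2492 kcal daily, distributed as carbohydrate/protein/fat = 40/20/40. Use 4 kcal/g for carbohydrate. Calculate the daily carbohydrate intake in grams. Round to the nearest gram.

Carbohydrate energy = 40% × 2492 = 996.8 kcal.
At 4 kcal/g: 996.8 ÷ 4 = 249.2 g.

249 g/day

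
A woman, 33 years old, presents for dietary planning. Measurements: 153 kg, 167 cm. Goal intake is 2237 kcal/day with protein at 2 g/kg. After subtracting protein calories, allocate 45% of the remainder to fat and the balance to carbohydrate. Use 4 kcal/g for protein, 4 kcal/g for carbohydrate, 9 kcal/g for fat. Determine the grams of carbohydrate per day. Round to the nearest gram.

139 g/day

Protein = 2 × 153 = 306 g → 306 × 4 = 1224 kcal.
Non-protein calories = 2237 − 1224 = 1013 kcal.
Fat: 45% × 1013 = 455.85 kcal; carbohydrate: 557.15 kcal.
Carbohydrate: 557.15 kcal ÷ 4 kcal/g = 139.2875 g.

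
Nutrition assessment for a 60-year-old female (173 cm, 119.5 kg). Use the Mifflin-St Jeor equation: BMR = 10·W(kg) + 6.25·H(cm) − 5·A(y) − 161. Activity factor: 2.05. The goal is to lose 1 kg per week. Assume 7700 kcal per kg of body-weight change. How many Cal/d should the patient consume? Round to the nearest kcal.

Mifflin-St Jeor (female): BMR = 10(119.5) + 6.25(173) − 5(60) − 161 = 1195 + 1081.25 − 300 − 161 = 1815.25 kcal/day.
TEE = 1815.25 × 2.05 = 3721.2625 kcal/day.
Required daily deficit = 1 × 7700 ÷ 7 = 1100 kcal/day.
Target intake = 3721.2625 − 1100 = 2621.2625 kcal/day.

2621 Cal/d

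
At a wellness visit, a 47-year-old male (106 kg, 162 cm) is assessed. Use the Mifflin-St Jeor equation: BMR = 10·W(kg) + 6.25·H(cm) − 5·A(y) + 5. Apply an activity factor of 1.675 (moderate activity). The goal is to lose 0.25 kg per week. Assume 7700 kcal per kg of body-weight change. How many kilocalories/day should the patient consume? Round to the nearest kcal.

2811 kilocalories/day

Mifflin-St Jeor (male): BMR = 10(106) + 6.25(162) − 5(47) + 5 = 1060 + 1012.5 − 235 + 5 = 1842.5 kcal/day.
TEE = 1842.5 × 1.675 = 3086.1875 kcal/day.
Required daily deficit = 0.25 × 7700 ÷ 7 = 275 kcal/day.
Target intake = 3086.1875 − 275 = 2811.1875 kcal/day.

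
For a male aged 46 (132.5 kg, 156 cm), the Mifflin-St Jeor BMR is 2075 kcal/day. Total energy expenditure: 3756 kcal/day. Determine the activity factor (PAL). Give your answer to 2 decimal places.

1.81

Activity factor = TEE ÷ BMR = 3756 ÷ 2075 = 1.81.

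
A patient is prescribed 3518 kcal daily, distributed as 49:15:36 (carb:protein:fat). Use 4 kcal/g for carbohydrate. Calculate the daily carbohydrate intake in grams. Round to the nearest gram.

Carbohydrate energy = 49% × 3518 = 1723.82 kcal.
At 4 kcal/g: 1723.82 ÷ 4 = 430.955 g.

431 g/day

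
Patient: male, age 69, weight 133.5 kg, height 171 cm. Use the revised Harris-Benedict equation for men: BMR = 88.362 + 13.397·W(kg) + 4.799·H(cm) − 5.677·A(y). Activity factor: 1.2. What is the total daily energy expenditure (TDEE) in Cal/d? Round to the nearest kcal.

Harris-Benedict: BMR = 88.362 + 13.397(133.5) + 4.799(171) − 5.677(69) = 2305.7775 kcal/day.
TEE = BMR × activity factor = 2305.7775 × 1.2 = 2766.933 kcal/day.

2767 Cal/d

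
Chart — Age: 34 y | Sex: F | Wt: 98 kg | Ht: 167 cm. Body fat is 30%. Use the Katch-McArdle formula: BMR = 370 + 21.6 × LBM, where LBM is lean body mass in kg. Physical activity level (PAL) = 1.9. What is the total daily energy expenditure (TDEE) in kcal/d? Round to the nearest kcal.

3518 kcal/d

LBM = 98 × (1 − 0.3) = 68.6 kg. Katch-McArdle: BMR = 370 + 21.6 × 68.6 = 1851.76 kcal/day.
TEE = BMR × activity factor = 1851.76 × 1.9 = 3518.344 kcal/day.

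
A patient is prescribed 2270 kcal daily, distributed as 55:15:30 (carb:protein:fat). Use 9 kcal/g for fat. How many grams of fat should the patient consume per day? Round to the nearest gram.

76 g/day

Fat energy = 30% × 2270 = 681 kcal.
At 9 kcal/g: 681 ÷ 9 = 75.6667 g.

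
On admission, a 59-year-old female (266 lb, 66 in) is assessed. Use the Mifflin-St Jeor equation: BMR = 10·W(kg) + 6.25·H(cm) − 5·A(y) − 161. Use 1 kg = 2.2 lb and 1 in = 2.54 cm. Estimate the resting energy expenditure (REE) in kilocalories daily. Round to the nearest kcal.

Convert to metric: weight = 266 ÷ 2.2 = 120.9091 kg; height = 66 × 2.54 = 167.64 cm.
Mifflin-St Jeor (female): BMR = 10(120.9091) + 6.25(167.64) − 5(59) − 161 = 1209.0909 + 1047.75 − 295 − 161 = 1800.8409 kcal/day.

1801 kilocalories daily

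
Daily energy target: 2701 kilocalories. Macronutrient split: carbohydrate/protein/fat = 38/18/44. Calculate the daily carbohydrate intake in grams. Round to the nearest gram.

Carbohydrate energy = 38% × 2701 = 1026.38 kcal.
At 4 kcal/g: 1026.38 ÷ 4 = 256.595 g.

257 g/day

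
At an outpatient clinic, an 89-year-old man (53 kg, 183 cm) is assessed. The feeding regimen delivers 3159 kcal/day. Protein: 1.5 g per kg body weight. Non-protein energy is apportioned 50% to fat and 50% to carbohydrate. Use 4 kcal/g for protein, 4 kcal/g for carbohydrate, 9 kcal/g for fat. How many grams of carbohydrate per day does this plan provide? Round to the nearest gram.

Protein = 1.5 × 53 = 79.5 g → 79.5 × 4 = 318 kcal.
Non-protein calories = 3159 − 318 = 2841 kcal.
Fat: 50% × 2841 = 1420.5 kcal; carbohydrate: 1420.5 kcal.
Carbohydrate: 1420.5 kcal ÷ 4 kcal/g = 355.125 g.

355 g/day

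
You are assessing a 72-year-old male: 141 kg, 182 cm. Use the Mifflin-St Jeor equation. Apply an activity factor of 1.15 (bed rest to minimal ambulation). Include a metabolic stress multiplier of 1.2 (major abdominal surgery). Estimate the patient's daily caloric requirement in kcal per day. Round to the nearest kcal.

3026 kcal per day

Mifflin-St Jeor (male): BMR = 10(141) + 6.25(182) − 5(72) + 5 = 1410 + 1137.5 − 360 + 5 = 2192.5 kcal/day.
TEE = BMR × activity factor = 2192.5 × 1.15 = 2521.375 kcal/day.
Apply stress factor: 2521.375 × 1.2 = 3025.65 kcal/day.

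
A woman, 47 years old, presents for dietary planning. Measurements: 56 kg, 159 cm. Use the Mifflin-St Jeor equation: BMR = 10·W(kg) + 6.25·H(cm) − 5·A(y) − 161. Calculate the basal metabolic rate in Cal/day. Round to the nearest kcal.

1158 Cal/day

Mifflin-St Jeor (female): BMR = 10(56) + 6.25(159) − 5(47) − 161 = 560 + 993.75 − 235 − 161 = 1157.75 kcal/day.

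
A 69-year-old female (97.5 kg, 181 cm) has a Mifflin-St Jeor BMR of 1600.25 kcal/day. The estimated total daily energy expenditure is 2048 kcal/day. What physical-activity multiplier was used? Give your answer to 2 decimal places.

1.28

Activity factor = TEE ÷ BMR = 2048 ÷ 1600.25 = 1.28.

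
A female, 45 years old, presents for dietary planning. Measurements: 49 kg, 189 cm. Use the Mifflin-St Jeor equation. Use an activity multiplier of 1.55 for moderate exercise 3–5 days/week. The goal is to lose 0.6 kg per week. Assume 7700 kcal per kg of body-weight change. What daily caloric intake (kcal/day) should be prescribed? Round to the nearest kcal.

1332 kcal/day

Mifflin-St Jeor (female): BMR = 10(49) + 6.25(189) − 5(45) − 161 = 490 + 1181.25 − 225 − 161 = 1285.25 kcal/day.
TEE = 1285.25 × 1.55 = 1992.1375 kcal/day.
Required daily deficit = 0.6 × 7700 ÷ 7 = 660 kcal/day.
Target intake = 1992.1375 − 660 = 1332.1375 kcal/day.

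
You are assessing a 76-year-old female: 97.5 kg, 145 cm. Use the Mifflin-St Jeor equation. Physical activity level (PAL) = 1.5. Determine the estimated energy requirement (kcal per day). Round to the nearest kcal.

2010 kcal per day

Mifflin-St Jeor (female): BMR = 10(97.5) + 6.25(145) − 5(76) − 161 = 975 + 906.25 − 380 − 161 = 1340.25 kcal/day.
TEE = BMR × activity factor = 1340.25 × 1.5 = 2010.375 kcal/day.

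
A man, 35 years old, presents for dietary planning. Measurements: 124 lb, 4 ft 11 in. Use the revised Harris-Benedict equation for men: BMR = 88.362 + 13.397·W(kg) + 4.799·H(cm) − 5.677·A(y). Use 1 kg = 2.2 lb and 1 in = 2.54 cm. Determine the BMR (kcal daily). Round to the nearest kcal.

Convert to metric: weight = 124 ÷ 2.2 = 56.3636 kg; height = (4×12 + 11) × 2.54 = 59 × 2.54 = 149.86 cm.
Harris-Benedict: BMR = 88.362 + 13.397(56.3636) + 4.799(149.86) − 5.677(35) = 1363.9488 kcal/day.

1364 kcal daily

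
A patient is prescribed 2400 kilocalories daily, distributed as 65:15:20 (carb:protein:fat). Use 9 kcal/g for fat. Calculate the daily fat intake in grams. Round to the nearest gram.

53 g/day

Fat energy = 20% × 2400 = 480 kcal.
At 9 kcal/g: 480 ÷ 9 = 53.3333 g.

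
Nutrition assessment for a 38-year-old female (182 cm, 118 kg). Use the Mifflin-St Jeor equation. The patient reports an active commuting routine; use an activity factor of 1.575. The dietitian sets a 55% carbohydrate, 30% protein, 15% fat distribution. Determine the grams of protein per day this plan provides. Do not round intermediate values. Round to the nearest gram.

Mifflin-St Jeor (female): BMR = 10(118) + 6.25(182) − 5(38) − 161 = 1180 + 1137.5 − 190 − 161 = 1966.5 kcal/day.
TEE = 1966.5 × 1.575 = 3097.2375 kcal/day.
Protein energy = 30% × 3097.2375 = 929.1713 kcal.
Protein = 929.1713 ÷ 4 kcal/g = 232.2928 g.

232 g/day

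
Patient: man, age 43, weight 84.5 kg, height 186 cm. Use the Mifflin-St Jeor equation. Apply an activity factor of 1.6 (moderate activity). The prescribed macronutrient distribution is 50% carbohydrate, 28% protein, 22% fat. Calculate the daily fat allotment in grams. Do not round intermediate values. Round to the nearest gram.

70 g/day

Mifflin-St Jeor (male): BMR = 10(84.5) + 6.25(186) − 5(43) + 5 = 845 + 1162.5 − 215 + 5 = 1797.5 kcal/day.
TEE = 1797.5 × 1.6 = 2876 kcal/day.
Fat energy = 22% × 2876 = 632.72 kcal.
Fat = 632.72 ÷ 9 kcal/g = 70.3022 g.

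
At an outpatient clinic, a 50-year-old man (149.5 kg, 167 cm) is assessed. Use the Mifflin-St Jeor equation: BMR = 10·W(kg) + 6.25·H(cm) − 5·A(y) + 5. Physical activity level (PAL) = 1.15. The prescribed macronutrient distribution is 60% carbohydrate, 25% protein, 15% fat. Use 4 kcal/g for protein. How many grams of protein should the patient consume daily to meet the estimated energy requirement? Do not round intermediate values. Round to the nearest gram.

Mifflin-St Jeor (male): BMR = 10(149.5) + 6.25(167) − 5(50) + 5 = 1495 + 1043.75 − 250 + 5 = 2293.75 kcal/day.
TEE = 2293.75 × 1.15 = 2637.8125 kcal/day.
Protein energy = 25% × 2637.8125 = 659.4531 kcal.
Protein = 659.4531 ÷ 4 kcal/g = 164.8633 g.

165 g/day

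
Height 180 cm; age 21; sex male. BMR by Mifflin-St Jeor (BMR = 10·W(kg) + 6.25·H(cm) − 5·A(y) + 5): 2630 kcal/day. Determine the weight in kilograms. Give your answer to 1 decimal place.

160.5 kg

2630 = 10·W + 6.25(180) − 5(21) + 5
10·W = 2630 − 1025 = 1605, so W = 160.5 kg.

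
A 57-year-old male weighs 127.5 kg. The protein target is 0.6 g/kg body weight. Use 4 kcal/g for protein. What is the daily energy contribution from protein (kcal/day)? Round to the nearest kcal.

Protein = 0.6 g/kg × 127.5 kg = 76.5 g/day.
Protein energy = 76.5 g × 4 kcal/g = 306 kcal/day.

306 kcal/day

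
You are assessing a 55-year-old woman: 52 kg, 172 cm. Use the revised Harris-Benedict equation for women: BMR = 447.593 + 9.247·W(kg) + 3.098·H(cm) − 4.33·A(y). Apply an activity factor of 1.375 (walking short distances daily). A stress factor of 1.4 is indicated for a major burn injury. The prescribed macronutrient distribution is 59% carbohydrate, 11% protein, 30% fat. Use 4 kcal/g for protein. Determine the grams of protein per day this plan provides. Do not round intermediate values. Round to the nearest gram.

Harris-Benedict: BMR = 447.593 + 9.247(52) + 3.098(172) − 4.33(55) = 1223.143 kcal/day.
TEE = 1223.143 × 1.375 = 1681.8216 kcal/day.
With stress factor 1.4: 1681.8216 × 1.4 = 2354.5503 kcal/day.
Protein energy = 11% × 2354.5503 = 259.0005 kcal.
Protein = 259.0005 ÷ 4 kcal/g = 64.7501 g.

65 g/day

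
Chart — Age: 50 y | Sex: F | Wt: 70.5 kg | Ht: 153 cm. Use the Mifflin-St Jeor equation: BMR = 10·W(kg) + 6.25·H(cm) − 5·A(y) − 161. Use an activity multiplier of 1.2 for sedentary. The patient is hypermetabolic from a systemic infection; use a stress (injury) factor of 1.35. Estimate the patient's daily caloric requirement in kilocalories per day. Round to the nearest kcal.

Mifflin-St Jeor (female): BMR = 10(70.5) + 6.25(153) − 5(50) − 161 = 705 + 956.25 − 250 − 161 = 1250.25 kcal/day.
TEE = BMR × activity factor = 1250.25 × 1.2 = 1500.3 kcal/day.
Apply stress factor: 1500.3 × 1.35 = 2025.405 kcal/day.

2025 kilocalories per day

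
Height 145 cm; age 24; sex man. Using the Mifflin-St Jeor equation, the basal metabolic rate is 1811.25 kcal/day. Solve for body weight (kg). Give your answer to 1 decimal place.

1811.25 = 10·W + 6.25(145) − 5(24) + 5
10·W = 1811.25 − 791.25 = 1020, so W = 102 kg.

102.0 kg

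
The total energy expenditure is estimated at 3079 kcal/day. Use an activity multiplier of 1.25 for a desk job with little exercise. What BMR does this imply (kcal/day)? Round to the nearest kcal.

2463 kcal/day

BMR = TEE ÷ activity factor = 3079 ÷ 1.25 = 2463.2 kcal/day.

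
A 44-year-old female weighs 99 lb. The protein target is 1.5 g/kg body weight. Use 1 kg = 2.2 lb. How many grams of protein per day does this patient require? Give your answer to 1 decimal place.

Weight in kg = 99 ÷ 2.2 = 45 kg.
Protein = 1.5 g/kg × 45 kg = 67.5 g/day.

67.5 g/day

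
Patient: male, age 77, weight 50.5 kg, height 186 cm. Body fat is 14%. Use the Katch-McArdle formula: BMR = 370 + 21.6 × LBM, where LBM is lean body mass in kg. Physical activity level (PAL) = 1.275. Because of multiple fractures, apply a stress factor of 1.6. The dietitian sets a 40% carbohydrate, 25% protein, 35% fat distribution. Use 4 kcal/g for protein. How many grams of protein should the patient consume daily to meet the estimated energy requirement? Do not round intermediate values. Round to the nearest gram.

LBM = 50.5 × (1 − 0.14) = 43.43 kg. Katch-McArdle: BMR = 370 + 21.6 × 43.43 = 1308.088 kcal/day.
TEE = 1308.088 × 1.275 = 1667.8122 kcal/day.
With stress factor 1.6: 1667.8122 × 1.6 = 2668.4995 kcal/day.
Protein energy = 25% × 2668.4995 = 667.1249 kcal.
Protein = 667.1249 ÷ 4 kcal/g = 166.7812 g.

167 g/day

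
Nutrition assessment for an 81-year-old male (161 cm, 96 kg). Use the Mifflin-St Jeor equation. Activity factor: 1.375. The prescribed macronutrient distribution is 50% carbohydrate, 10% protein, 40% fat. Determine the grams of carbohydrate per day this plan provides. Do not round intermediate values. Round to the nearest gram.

269 g/day

Mifflin-St Jeor (male): BMR = 10(96) + 6.25(161) − 5(81) + 5 = 960 + 1006.25 − 405 + 5 = 1566.25 kcal/day.
TEE = 1566.25 × 1.375 = 2153.5938 kcal/day.
Carbohydrate energy = 50% × 2153.5938 = 1076.7969 kcal.
Carbohydrate = 1076.7969 ÷ 4 kcal/g = 269.1992 g.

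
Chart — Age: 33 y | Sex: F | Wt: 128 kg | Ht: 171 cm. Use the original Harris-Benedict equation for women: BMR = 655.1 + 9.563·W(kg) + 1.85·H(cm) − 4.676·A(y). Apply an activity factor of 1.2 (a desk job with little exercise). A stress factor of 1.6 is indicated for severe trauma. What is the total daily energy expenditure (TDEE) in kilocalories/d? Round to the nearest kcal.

3919 kilocalories/d

Harris-Benedict: BMR = 655.1 + 9.563(128) + 1.85(171) − 4.676(33) = 2041.206 kcal/day.
TEE = BMR × activity factor = 2041.206 × 1.2 = 2449.4472 kcal/day.
Apply stress factor: 2449.4472 × 1.6 = 3919.1155 kcal/day.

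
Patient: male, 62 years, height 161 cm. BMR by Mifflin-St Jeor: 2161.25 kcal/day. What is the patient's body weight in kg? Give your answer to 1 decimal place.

146.0 kg

2161.25 = 10·W + 6.25(161) − 5(62) + 5
10·W = 2161.25 − 701.25 = 1460, so W = 146 kg.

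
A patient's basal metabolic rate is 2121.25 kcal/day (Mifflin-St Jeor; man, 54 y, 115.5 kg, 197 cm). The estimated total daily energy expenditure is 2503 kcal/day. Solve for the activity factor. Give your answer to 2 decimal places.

Activity factor = TEE ÷ BMR = 2503 ÷ 2121.25 = 1.18.

1.18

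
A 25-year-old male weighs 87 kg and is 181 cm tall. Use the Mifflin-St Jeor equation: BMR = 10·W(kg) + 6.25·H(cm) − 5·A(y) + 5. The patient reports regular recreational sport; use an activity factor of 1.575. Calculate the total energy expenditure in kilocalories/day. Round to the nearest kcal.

2963 kilocalories/day

Mifflin-St Jeor (male): BMR = 10(87) + 6.25(181) − 5(25) + 5 = 870 + 1131.25 − 125 + 5 = 1881.25 kcal/day.
TEE = BMR × activity factor = 1881.25 × 1.575 = 2962.9688 kcal/day.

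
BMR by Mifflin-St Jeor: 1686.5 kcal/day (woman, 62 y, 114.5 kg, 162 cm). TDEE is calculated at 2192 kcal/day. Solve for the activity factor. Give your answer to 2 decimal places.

1.30

Activity factor = TEE ÷ BMR = 2192 ÷ 1686.5 = 1.3.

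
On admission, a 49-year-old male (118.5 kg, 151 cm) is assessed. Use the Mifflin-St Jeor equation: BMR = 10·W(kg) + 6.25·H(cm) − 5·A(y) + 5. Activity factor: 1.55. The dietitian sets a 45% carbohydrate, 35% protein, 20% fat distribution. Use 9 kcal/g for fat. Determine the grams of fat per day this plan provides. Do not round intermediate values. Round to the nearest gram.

65 g/day

Mifflin-St Jeor (male): BMR = 10(118.5) + 6.25(151) − 5(49) + 5 = 1185 + 943.75 − 245 + 5 = 1888.75 kcal/day.
TEE = 1888.75 × 1.55 = 2927.5625 kcal/day.
Fat energy = 20% × 2927.5625 = 585.5125 kcal.
Fat = 585.5125 ÷ 9 kcal/g = 65.0569 g.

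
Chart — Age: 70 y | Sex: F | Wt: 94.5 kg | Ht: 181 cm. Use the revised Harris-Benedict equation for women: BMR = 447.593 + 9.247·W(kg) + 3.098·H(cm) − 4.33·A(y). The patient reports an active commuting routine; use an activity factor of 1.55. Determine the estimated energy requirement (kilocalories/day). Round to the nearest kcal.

2448 kilocalories/day

Harris-Benedict: BMR = 447.593 + 9.247(94.5) + 3.098(181) − 4.33(70) = 1579.0725 kcal/day.
TEE = BMR × activity factor = 1579.0725 × 1.55 = 2447.5624 kcal/day.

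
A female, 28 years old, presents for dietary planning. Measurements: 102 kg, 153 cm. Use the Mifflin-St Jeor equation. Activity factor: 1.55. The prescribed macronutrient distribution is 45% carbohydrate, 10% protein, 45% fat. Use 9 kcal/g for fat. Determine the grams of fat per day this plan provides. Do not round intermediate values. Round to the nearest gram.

Mifflin-St Jeor (female): BMR = 10(102) + 6.25(153) − 5(28) − 161 = 1020 + 956.25 − 140 − 161 = 1675.25 kcal/day.
TEE = 1675.25 × 1.55 = 2596.6375 kcal/day.
Fat energy = 45% × 2596.6375 = 1168.4869 kcal.
Fat = 1168.4869 ÷ 9 kcal/g = 129.8319 g.

130 g/day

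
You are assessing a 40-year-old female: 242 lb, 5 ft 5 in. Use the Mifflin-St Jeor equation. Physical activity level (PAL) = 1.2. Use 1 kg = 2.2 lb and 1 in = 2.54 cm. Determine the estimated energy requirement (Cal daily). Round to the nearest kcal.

2125 Cal daily

Convert to metric: weight = 242 ÷ 2.2 = 110 kg; height = (5×12 + 5) × 2.54 = 65 × 2.54 = 165.1 cm.
Mifflin-St Jeor (female): BMR = 10(110) + 6.25(165.1) − 5(40) − 161 = 1100 + 1031.875 − 200 − 161 = 1770.875 kcal/day.
TEE = BMR × activity factor = 1770.875 × 1.2 = 2125.05 kcal/day.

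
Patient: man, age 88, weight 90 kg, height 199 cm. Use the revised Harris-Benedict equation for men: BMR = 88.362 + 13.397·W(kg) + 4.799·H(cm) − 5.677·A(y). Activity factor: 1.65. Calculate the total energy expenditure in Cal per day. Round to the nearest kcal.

Harris-Benedict: BMR = 88.362 + 13.397(90) + 4.799(199) − 5.677(88) = 1749.517 kcal/day.
TEE = BMR × activity factor = 1749.517 × 1.65 = 2886.7031 kcal/day.

2887 Cal per day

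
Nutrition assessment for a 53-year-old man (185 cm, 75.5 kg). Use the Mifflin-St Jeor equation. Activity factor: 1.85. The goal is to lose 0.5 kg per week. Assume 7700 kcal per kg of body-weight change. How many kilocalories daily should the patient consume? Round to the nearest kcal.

Mifflin-St Jeor (male): BMR = 10(75.5) + 6.25(185) − 5(53) + 5 = 755 + 1156.25 − 265 + 5 = 1651.25 kcal/day.
TEE = 1651.25 × 1.85 = 3054.8125 kcal/day.
Required daily deficit = 0.5 × 7700 ÷ 7 = 550 kcal/day.
Target intake = 3054.8125 − 550 = 2504.8125 kcal/day.

2505 kilocalories daily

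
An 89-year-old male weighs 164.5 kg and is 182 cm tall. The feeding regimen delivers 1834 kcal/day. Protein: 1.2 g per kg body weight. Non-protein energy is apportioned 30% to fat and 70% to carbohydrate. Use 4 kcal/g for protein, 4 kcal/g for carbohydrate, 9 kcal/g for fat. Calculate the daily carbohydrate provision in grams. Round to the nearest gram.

183 g/day

Protein = 1.2 × 164.5 = 197.4 g → 197.4 × 4 = 789.6 kcal.
Non-protein calories = 1834 − 789.6 = 1044.4 kcal.
Fat: 30% × 1044.4 = 313.32 kcal; carbohydrate: 731.08 kcal.
Carbohydrate: 731.08 kcal ÷ 4 kcal/g = 182.77 g.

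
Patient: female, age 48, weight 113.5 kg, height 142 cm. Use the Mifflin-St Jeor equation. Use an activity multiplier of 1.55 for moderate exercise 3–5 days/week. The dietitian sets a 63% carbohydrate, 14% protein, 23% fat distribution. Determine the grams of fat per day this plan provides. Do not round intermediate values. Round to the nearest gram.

Mifflin-St Jeor (female): BMR = 10(113.5) + 6.25(142) − 5(48) − 161 = 1135 + 887.5 − 240 − 161 = 1621.5 kcal/day.
TEE = 1621.5 × 1.55 = 2513.325 kcal/day.
Fat energy = 23% × 2513.325 = 578.0648 kcal.
Fat = 578.0648 ÷ 9 kcal/g = 64.2294 g.

64 g/day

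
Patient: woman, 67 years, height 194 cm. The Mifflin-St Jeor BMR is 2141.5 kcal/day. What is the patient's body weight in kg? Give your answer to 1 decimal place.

142.5 kg

2141.5 = 10·W + 6.25(194) − 5(67) − 161
10·W = 2141.5 − 716.5 = 1425, so W = 142.5 kg.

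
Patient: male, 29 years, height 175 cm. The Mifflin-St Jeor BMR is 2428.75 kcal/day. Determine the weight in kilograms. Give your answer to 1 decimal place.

2428.75 = 10·W + 6.25(175) − 5(29) + 5
10·W = 2428.75 − 953.75 = 1475, so W = 147.5 kg.

147.5 kg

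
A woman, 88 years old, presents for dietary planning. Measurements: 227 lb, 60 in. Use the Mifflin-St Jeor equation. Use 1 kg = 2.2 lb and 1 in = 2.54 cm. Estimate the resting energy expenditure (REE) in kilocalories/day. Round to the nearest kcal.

Convert to metric: weight = 227 ÷ 2.2 = 103.1818 kg; height = 60 × 2.54 = 152.4 cm.
Mifflin-St Jeor (female): BMR = 10(103.1818) + 6.25(152.4) − 5(88) − 161 = 1031.8182 + 952.5 − 440 − 161 = 1383.3182 kcal/day.

1383 kilocalories/day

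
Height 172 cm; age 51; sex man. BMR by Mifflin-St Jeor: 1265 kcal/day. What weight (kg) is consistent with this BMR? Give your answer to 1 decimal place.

1265 = 10·W + 6.25(172) − 5(51) + 5
10·W = 1265 − 825 = 440, so W = 44 kg.

44.0 kg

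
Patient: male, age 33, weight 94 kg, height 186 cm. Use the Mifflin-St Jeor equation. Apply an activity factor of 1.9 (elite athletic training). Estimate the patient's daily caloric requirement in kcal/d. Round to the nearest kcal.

3691 kcal/d

Mifflin-St Jeor (male): BMR = 10(94) + 6.25(186) − 5(33) + 5 = 940 + 1162.5 − 165 + 5 = 1942.5 kcal/day.
TEE = BMR × activity factor = 1942.5 × 1.9 = 3690.75 kcal/day.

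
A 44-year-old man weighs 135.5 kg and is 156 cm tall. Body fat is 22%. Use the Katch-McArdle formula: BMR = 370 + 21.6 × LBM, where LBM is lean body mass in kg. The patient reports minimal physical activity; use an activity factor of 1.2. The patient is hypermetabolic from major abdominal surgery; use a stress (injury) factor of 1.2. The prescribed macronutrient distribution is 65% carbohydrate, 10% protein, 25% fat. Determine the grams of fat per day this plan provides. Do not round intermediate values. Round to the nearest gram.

LBM = 135.5 × (1 − 0.22) = 105.69 kg. Katch-McArdle: BMR = 370 + 21.6 × 105.69 = 2652.904 kcal/day.
TEE = 2652.904 × 1.2 = 3183.4848 kcal/day.
With stress factor 1.2: 3183.4848 × 1.2 = 3820.1818 kcal/day.
Fat energy = 25% × 3820.1818 = 955.0454 kcal.
Fat = 955.0454 ÷ 9 kcal/g = 106.1162 g.

106 g/day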